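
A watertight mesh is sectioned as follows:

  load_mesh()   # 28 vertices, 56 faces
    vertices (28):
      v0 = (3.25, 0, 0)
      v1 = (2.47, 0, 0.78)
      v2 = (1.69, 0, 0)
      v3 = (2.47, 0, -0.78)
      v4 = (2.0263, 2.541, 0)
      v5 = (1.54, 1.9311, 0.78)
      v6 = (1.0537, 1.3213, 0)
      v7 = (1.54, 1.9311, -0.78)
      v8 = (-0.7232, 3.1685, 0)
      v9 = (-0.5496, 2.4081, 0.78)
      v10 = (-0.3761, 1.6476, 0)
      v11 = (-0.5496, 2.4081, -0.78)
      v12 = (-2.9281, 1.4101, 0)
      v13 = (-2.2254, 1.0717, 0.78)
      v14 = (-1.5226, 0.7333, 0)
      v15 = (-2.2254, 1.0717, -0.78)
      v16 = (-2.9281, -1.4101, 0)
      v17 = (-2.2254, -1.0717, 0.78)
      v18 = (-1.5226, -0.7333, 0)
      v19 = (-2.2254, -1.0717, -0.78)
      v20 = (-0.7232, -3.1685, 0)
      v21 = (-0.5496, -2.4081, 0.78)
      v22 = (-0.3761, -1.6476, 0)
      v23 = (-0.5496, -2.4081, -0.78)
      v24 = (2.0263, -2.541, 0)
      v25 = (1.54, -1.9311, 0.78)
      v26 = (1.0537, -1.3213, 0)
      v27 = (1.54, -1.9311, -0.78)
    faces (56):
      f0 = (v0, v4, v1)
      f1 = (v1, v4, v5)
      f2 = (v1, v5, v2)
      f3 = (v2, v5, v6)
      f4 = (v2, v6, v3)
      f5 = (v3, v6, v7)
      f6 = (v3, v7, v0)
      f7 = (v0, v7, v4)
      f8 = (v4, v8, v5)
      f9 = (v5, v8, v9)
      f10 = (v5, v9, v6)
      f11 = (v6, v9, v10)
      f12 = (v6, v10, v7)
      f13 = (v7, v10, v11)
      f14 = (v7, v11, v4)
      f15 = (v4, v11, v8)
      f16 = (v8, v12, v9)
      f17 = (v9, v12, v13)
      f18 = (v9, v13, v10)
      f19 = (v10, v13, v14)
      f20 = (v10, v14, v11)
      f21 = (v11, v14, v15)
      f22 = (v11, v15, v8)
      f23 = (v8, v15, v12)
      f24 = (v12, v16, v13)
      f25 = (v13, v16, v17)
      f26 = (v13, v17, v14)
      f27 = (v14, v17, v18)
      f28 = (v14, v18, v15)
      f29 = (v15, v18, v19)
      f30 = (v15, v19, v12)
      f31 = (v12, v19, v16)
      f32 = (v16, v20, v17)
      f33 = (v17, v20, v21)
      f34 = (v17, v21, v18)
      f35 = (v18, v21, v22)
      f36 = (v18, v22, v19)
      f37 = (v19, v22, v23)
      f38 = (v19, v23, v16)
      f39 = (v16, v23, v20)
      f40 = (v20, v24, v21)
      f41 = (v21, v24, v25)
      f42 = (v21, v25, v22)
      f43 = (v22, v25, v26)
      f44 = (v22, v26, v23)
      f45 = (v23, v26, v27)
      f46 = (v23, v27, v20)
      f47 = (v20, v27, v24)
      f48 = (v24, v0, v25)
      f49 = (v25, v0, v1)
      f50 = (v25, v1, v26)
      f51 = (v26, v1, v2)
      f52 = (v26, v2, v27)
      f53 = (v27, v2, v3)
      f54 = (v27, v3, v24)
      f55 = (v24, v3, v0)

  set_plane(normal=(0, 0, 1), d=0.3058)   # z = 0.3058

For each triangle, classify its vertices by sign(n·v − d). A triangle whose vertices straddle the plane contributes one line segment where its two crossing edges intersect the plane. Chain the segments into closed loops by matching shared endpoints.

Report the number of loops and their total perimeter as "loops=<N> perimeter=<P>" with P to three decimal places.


loops=2 perimeter=30.007

Straddling triangles (28 of 56):
  (v0,v4,v1) [--+] → (2.20025, 1.5448, 0.3058)–(2.9442, 0, 0.3058)  len=1.7146
  (v1,v4,v5) [+-+] → (2.20025, 1.5448, 0.3058)–(1.83565, 2.30189, 0.3058)  len=0.8403
  (v1,v5,v2) [++-] → (1.63119, 0.75709, 0.3058)–(1.9958, 0, 0.3058)  len=0.8403
  (v2,v5,v6) [-+-] → (1.63119, 0.75709, 0.3058)–(1.24435, 1.56037, 0.3058)  len=0.8916
  (v4,v8,v5) [--+] → (0.16409, 2.68338, 0.3058)–(1.83565, 2.30189, 0.3058)  len=1.7145
  (v5,v8,v9) [+-+] → (0.16409, 2.68338, 0.3058)–(-0.65514, 2.87038, 0.3058)  len=0.8403
  (v5,v9,v6) [++-] → (0.425124, 1.74738, 0.3058)–(1.24435, 1.56037, 0.3058)  len=0.8403
  (v6,v9,v10) [-+-] → (0.425124, 1.74738, 0.3058)–(-0.444121, 1.94576, 0.3058)  len=0.8916
  (v8,v12,v9) [--+] → (-1.99561, 1.80137, 0.3058)–(-0.65514, 2.87038, 0.3058)  len=1.7145
  (v9,v12,v13) [+-+] → (-1.99561, 1.80137, 0.3058)–(-2.65261, 1.27743, 0.3058)  len=0.8403
  (v9,v13,v10) [++-] → (-1.10112, 1.42182, 0.3058)–(-0.444121, 1.94576, 0.3058)  len=0.8403
  (v10,v13,v14) [-+-] → (-1.10112, 1.42182, 0.3058)–(-1.79813, 0.86597, 0.3058)  len=0.8915
  (v12,v16,v13) [--+] → (-2.65261, -0.437107, 0.3058)–(-2.65261, 1.27743, 0.3058)  len=1.7145
  (v13,v16,v17) [+-+] → (-2.65261, -0.437107, 0.3058)–(-2.65261, -1.27743, 0.3058)  len=0.8403
  (v13,v17,v14) [++-] → (-1.79813, 0.0256474, 0.3058)–(-1.79813, 0.86597, 0.3058)  len=0.8403
  (v14,v17,v18) [-+-] → (-1.79813, 0.0256474, 0.3058)–(-1.79813, -0.86597, 0.3058)  len=0.8916
  (v16,v20,v17) [--+] → (-1.31214, -2.34645, 0.3058)–(-2.65261, -1.27743, 0.3058)  len=1.7145
  (v17,v20,v21) [+-+] → (-1.31214, -2.34645, 0.3058)–(-0.65514, -2.87038, 0.3058)  len=0.8403
  (v17,v21,v18) [++-] → (-1.14113, -1.38991, 0.3058)–(-1.79813, -0.86597, 0.3058)  len=0.8403
  (v18,v21,v22) [-+-] → (-1.14113, -1.38991, 0.3058)–(-0.444121, -1.94576, 0.3058)  len=0.8915
  (v20,v24,v21) [--+] → (1.01642, -2.4889, 0.3058)–(-0.65514, -2.87038, 0.3058)  len=1.7145
  (v21,v24,v25) [+-+] → (1.01642, -2.4889, 0.3058)–(1.83565, -2.30189, 0.3058)  len=0.8403
  (v21,v25,v22) [++-] → (0.375109, -1.75875, 0.3058)–(-0.444121, -1.94576, 0.3058)  len=0.8403
  (v22,v25,v26) [-+-] → (0.375109, -1.75875, 0.3058)–(1.24435, -1.56037, 0.3058)  len=0.8916
  (v24,v0,v25) [--+] → (2.57959, -0.75709, 0.3058)–(1.83565, -2.30189, 0.3058)  len=1.7146
  (v25,v0,v1) [+-+] → (2.57959, -0.75709, 0.3058)–(2.9442, 0, 0.3058)  len=0.8403
  (v25,v1,v26) [++-] → (1.60896, -0.803283, 0.3058)–(1.24435, -1.56037, 0.3058)  len=0.8403
  (v26,v1,v2) [-+-] → (1.60896, -0.803283, 0.3058)–(1.9958, 0, 0.3058)  len=0.8916

Chained into 2 loop(s):
  loop 1: 14 segments, perimeter = 17.8841
  loop 2: 14 segments, perimeter = 12.1232
Total perimeter = 30.007


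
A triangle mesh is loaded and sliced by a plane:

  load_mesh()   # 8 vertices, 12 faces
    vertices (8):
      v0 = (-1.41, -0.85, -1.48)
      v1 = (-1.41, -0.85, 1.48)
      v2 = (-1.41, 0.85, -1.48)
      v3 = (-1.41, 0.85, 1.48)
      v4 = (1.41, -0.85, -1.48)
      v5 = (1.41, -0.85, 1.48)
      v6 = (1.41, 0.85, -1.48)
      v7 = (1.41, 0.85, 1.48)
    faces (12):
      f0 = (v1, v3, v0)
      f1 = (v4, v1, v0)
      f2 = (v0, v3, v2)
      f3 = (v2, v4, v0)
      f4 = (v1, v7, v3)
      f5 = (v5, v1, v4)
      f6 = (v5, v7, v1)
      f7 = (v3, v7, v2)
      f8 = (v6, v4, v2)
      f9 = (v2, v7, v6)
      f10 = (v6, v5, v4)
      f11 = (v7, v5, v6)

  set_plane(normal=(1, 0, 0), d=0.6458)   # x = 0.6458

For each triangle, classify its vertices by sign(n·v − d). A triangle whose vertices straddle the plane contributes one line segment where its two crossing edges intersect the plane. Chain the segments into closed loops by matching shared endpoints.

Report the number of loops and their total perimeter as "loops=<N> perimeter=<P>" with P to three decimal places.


Straddling triangles (8 of 12):
  (v4,v1,v0) [+--] → (0.6458, -0.85, -0.677861)–(0.6458, -0.85, -1.48)  len=0.8021
  (v2,v4,v0) [-+-] → (0.6458, -0.389312, -1.48)–(0.6458, -0.85, -1.48)  len=0.4607
  (v1,v7,v3) [-+-] → (0.6458, 0.389312, 1.48)–(0.6458, 0.85, 1.48)  len=0.4607
  (v5,v1,v4) [+-+] → (0.6458, -0.85, 1.48)–(0.6458, -0.85, -0.677861)  len=2.1579
  (v5,v7,v1) [++-] → (0.6458, 0.389312, 1.48)–(0.6458, -0.85, 1.48)  len=1.2393
  (v3,v7,v2) [-+-] → (0.6458, 0.85, 1.48)–(0.6458, 0.85, 0.677861)  len=0.8021
  (v6,v4,v2) [++-] → (0.6458, -0.389312, -1.48)–(0.6458, 0.85, -1.48)  len=1.2393
  (v2,v7,v6) [-++] → (0.6458, 0.85, 0.677861)–(0.6458, 0.85, -1.48)  len=2.1579

Chained into 1 loop(s):
  loop 1: 8 segments, perimeter = 9.3200
Total perimeter = 9.320

loops=1 perimeter=9.320


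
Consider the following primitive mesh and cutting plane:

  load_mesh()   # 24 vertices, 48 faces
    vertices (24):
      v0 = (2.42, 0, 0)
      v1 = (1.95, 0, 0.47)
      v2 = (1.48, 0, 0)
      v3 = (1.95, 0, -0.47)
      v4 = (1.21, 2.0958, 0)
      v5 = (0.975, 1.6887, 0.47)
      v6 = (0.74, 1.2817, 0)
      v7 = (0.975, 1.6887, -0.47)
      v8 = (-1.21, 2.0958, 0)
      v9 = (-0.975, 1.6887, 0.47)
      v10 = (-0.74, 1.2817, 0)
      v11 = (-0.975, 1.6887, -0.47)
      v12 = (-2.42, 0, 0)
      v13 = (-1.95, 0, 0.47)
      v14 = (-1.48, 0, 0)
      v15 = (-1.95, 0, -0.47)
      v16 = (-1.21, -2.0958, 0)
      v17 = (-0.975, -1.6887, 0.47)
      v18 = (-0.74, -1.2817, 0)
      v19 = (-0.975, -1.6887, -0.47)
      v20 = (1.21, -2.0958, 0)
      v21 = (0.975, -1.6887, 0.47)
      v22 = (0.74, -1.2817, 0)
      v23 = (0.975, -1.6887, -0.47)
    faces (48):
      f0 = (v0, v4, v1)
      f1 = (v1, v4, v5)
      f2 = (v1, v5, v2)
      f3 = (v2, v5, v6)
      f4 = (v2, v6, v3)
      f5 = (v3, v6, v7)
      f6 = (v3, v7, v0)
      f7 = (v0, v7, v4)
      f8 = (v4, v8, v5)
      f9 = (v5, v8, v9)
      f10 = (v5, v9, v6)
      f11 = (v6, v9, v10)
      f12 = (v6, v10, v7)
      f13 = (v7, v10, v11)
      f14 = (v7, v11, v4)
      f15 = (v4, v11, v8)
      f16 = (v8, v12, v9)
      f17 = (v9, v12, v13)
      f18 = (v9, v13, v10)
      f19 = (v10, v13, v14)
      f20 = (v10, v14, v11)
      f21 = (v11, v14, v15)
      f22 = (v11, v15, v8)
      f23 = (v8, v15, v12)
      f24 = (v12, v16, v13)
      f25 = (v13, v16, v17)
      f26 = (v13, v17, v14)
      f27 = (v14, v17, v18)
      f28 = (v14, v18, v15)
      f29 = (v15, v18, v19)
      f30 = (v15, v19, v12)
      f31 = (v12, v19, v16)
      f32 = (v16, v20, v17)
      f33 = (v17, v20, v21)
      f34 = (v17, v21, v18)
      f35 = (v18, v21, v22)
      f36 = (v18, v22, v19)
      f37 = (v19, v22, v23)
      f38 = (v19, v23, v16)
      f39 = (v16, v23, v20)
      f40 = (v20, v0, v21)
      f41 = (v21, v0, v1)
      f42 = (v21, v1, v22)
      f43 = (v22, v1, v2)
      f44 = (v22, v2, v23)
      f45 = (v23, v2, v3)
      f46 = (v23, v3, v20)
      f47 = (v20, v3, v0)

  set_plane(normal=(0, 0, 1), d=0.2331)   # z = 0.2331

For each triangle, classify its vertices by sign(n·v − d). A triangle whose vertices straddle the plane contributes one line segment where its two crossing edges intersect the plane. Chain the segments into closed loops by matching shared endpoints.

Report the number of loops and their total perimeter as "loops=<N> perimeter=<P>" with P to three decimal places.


loops=2 perimeter=23.400

Straddling triangles (24 of 48):
  (v0,v4,v1) [--+] → (1.57701, 1.05637, 0.2331)–(2.1869, 0, 0.2331)  len=1.2198
  (v1,v4,v5) [+-+] → (1.57701, 1.05637, 0.2331)–(1.09345, 1.8939, 0.2331)  len=0.9671
  (v1,v5,v2) [++-] → (1.22954, 0.837523, 0.2331)–(1.7131, 0, 0.2331)  len=0.9671
  (v2,v5,v6) [-+-] → (1.22954, 0.837523, 0.2331)–(0.85655, 1.48355, 0.2331)  len=0.7460
  (v4,v8,v5) [--+] → (-0.126333, 1.8939, 0.2331)–(1.09345, 1.8939, 0.2331)  len=1.2198
  (v5,v8,v9) [+-+] → (-0.126333, 1.8939, 0.2331)–(-1.09345, 1.8939, 0.2331)  len=0.9671
  (v5,v9,v6) [++-] → (-0.110567, 1.48355, 0.2331)–(0.85655, 1.48355, 0.2331)  len=0.9671
  (v6,v9,v10) [-+-] → (-0.110567, 1.48355, 0.2331)–(-0.85655, 1.48355, 0.2331)  len=0.7460
  (v8,v12,v9) [--+] → (-1.70334, 0.837523, 0.2331)–(-1.09345, 1.8939, 0.2331)  len=1.2198
  (v9,v12,v13) [+-+] → (-1.70334, 0.837523, 0.2331)–(-2.1869, 0, 0.2331)  len=0.9671
  (v9,v13,v10) [++-] → (-1.34011, 0.646031, 0.2331)–(-0.85655, 1.48355, 0.2331)  len=0.9671
  (v10,v13,v14) [-+-] → (-1.34011, 0.646031, 0.2331)–(-1.7131, 0, 0.2331)  len=0.7460
  (v12,v16,v13) [--+] → (-1.57701, -1.05637, 0.2331)–(-2.1869, 0, 0.2331)  len=1.2198
  (v13,v16,v17) [+-+] → (-1.57701, -1.05637, 0.2331)–(-1.09345, -1.8939, 0.2331)  len=0.9671
  (v13,v17,v14) [++-] → (-1.22954, -0.837523, 0.2331)–(-1.7131, 0, 0.2331)  len=0.9671
  (v14,v17,v18) [-+-] → (-1.22954, -0.837523, 0.2331)–(-0.85655, -1.48355, 0.2331)  len=0.7460
  (v16,v20,v17) [--+] → (0.126333, -1.8939, 0.2331)–(-1.09345, -1.8939, 0.2331)  len=1.2198
  (v17,v20,v21) [+-+] → (0.126333, -1.8939, 0.2331)–(1.09345, -1.8939, 0.2331)  len=0.9671
  (v17,v21,v18) [++-] → (0.110567, -1.48355, 0.2331)–(-0.85655, -1.48355, 0.2331)  len=0.9671
  (v18,v21,v22) [-+-] → (0.110567, -1.48355, 0.2331)–(0.85655, -1.48355, 0.2331)  len=0.7460
  (v20,v0,v21) [--+] → (1.70334, -0.837523, 0.2331)–(1.09345, -1.8939, 0.2331)  len=1.2198
  (v21,v0,v1) [+-+] → (1.70334, -0.837523, 0.2331)–(2.1869, 0, 0.2331)  len=0.9671
  (v21,v1,v22) [++-] → (1.34011, -0.646031, 0.2331)–(0.85655, -1.48355, 0.2331)  len=0.9671
  (v22,v1,v2) [-+-] → (1.34011, -0.646031, 0.2331)–(1.7131, 0, 0.2331)  len=0.7460

Chained into 2 loop(s):
  loop 1: 12 segments, perimeter = 13.1213
  loop 2: 12 segments, perimeter = 10.2785
Total perimeter = 23.400


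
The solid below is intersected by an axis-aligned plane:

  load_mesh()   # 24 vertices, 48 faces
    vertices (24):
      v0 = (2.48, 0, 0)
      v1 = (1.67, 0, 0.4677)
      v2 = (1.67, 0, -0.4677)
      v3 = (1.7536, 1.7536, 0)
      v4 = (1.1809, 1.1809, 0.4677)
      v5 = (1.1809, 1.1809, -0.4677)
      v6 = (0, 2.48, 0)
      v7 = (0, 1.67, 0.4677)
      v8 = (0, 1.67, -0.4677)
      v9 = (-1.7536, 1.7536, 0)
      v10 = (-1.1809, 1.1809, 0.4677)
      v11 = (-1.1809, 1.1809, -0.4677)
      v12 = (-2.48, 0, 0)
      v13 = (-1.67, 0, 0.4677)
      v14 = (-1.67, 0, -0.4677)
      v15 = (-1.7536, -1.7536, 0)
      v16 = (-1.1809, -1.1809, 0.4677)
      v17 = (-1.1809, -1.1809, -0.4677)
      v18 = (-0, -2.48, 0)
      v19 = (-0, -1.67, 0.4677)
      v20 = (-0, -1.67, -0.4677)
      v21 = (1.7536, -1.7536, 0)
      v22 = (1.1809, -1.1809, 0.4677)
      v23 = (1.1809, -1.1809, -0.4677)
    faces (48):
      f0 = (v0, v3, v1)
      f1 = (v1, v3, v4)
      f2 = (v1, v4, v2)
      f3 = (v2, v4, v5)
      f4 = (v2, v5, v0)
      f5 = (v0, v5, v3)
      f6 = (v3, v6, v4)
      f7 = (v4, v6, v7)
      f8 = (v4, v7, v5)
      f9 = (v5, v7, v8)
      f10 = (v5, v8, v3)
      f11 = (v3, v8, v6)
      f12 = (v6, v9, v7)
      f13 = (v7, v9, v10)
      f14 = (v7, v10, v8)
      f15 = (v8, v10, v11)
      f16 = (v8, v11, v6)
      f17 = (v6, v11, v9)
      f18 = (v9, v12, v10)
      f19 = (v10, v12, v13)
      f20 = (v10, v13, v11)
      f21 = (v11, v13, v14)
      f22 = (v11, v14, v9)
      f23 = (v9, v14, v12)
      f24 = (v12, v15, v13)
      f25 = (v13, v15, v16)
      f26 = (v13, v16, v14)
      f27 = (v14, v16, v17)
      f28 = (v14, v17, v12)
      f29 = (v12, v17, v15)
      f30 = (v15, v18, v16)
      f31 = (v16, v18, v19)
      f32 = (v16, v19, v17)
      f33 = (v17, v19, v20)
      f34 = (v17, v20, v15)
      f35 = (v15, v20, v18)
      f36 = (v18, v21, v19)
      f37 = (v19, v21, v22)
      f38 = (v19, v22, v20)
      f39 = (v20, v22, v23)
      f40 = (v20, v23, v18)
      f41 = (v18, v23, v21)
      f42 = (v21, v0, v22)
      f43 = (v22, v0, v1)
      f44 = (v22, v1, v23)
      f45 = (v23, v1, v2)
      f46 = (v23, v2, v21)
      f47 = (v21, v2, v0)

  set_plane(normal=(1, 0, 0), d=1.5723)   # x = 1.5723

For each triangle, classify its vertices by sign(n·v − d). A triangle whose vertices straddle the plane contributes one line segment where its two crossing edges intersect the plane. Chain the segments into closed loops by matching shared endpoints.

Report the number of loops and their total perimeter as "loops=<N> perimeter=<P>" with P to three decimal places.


loops=2 perimeter=8.552

Straddling triangles (16 of 48):
  (v1,v3,v4) [++-] → (1.5723, 1.5723, 0.14806)–(1.5723, 0.23589, 0.4677)  len=1.3741
  (v1,v4,v2) [+-+] → (1.5723, 0.23589, 0.4677)–(1.5723, 0.23589, -0.280849)  len=0.7485
  (v2,v4,v5) [+--] → (1.5723, 0.23589, -0.280849)–(1.5723, 0.23589, -0.4677)  len=0.1869
  (v2,v5,v0) [+-+] → (1.5723, 0.23589, -0.4677)–(1.5723, 0.825112, -0.326789)  len=0.6058
  (v0,v5,v3) [+-+] → (1.5723, 0.825112, -0.326789)–(1.5723, 1.5723, -0.14806)  len=0.7683
  (v3,v6,v4) [+--] → (1.5723, 1.8287, 0)–(1.5723, 1.5723, 0.14806)  len=0.2961
  (v5,v8,v3) [--+] → (1.5723, 1.74496, -0.0483542)–(1.5723, 1.5723, -0.14806)  len=0.1994
  (v3,v8,v6) [+--] → (1.5723, 1.74496, -0.0483542)–(1.5723, 1.8287, 0)  len=0.0967
  (v18,v21,v19) [-+-] → (1.5723, -1.8287, 0)–(1.5723, -1.74496, 0.0483542)  len=0.0967
  (v19,v21,v22) [-+-] → (1.5723, -1.74496, 0.0483542)–(1.5723, -1.5723, 0.14806)  len=0.1994
  (v18,v23,v21) [--+] → (1.5723, -1.5723, -0.14806)–(1.5723, -1.8287, 0)  len=0.2961
  (v21,v0,v22) [++-] → (1.5723, -0.825112, 0.326789)–(1.5723, -1.5723, 0.14806)  len=0.7683
  (v22,v0,v1) [-++] → (1.5723, -0.825112, 0.326789)–(1.5723, -0.23589, 0.4677)  len=0.6058
  (v22,v1,v23) [-+-] → (1.5723, -0.23589, 0.4677)–(1.5723, -0.23589, 0.280849)  len=0.1869
  (v23,v1,v2) [-++] → (1.5723, -0.23589, 0.280849)–(1.5723, -0.23589, -0.4677)  len=0.7485
  (v23,v2,v21) [-++] → (1.5723, -0.23589, -0.4677)–(1.5723, -1.5723, -0.14806)  len=1.3741

Chained into 2 loop(s):
  loop 1: 8 segments, perimeter = 4.2758
  loop 2: 8 segments, perimeter = 4.2758
Total perimeter = 8.552


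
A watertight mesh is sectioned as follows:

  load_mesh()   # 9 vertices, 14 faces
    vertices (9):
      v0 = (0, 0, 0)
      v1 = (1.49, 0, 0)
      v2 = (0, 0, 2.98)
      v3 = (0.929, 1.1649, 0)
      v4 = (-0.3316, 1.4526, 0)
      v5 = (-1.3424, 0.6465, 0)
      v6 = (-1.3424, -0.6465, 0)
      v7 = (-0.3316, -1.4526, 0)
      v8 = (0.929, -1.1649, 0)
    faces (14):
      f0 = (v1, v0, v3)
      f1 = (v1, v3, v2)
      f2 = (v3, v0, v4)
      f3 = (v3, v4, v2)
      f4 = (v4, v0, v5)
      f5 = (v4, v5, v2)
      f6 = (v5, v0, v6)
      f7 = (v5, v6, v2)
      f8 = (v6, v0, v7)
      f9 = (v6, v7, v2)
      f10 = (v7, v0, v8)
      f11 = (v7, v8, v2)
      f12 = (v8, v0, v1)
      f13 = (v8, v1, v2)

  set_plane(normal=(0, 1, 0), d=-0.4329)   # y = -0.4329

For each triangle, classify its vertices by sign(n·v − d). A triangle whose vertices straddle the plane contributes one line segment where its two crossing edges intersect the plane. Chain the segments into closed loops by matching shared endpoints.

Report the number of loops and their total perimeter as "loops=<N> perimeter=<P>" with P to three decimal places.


Straddling triangles (8 of 14):
  (v5,v0,v6) [++-] → (-0.898879, -0.4329, 0)–(-1.3424, -0.4329, 0)  len=0.4435
  (v5,v6,v2) [+-+] → (-1.3424, -0.4329, 0)–(-0.898879, -0.4329, 0.984575)  len=1.0799
  (v6,v0,v7) [-+-] → (-0.898879, -0.4329, 0)–(-0.0988226, -0.4329, 0)  len=0.8001
  (v6,v7,v2) [--+] → (-0.0988226, -0.4329, 2.09191)–(-0.898879, -0.4329, 0.984575)  len=1.3661
  (v7,v0,v8) [-+-] → (-0.0988226, -0.4329, 0)–(0.345235, -0.4329, 0)  len=0.4441
  (v7,v8,v2) [--+] → (0.345235, -0.4329, 1.87257)–(-0.0988226, -0.4329, 2.09191)  len=0.4953
  (v8,v0,v1) [-++] → (0.345235, -0.4329, 0)–(1.28152, -0.4329, 0)  len=0.9363
  (v8,v1,v2) [-++] → (1.28152, -0.4329, 0)–(0.345235, -0.4329, 1.87257)  len=2.0936

Chained into 1 loop(s):
  loop 1: 8 segments, perimeter = 7.6588
Total perimeter = 7.659

loops=1 perimeter=7.659


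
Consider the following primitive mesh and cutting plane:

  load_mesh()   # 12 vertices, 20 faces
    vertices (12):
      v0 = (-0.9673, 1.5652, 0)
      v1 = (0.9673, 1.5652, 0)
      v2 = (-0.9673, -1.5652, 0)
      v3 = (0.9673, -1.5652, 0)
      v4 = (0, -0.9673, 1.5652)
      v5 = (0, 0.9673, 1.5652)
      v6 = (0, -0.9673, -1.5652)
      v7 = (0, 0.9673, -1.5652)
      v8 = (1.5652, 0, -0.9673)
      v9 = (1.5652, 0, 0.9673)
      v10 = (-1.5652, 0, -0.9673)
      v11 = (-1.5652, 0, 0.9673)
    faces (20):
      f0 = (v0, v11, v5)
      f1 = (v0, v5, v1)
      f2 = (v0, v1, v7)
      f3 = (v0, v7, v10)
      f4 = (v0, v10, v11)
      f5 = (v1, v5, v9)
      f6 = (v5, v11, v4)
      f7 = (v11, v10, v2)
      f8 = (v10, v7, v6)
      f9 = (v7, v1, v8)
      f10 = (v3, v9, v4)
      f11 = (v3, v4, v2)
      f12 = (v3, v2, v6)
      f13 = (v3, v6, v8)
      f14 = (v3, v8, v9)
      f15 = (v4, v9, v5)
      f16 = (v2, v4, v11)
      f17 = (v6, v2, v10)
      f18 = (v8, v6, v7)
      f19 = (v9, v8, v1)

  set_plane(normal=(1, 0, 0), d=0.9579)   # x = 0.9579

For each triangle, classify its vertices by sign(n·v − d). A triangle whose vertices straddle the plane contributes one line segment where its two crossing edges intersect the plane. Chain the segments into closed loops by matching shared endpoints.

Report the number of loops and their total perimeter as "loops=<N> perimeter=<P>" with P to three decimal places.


loops=1 perimeter=8.265

Straddling triangles (10 of 20):
  (v0,v5,v1) [--+] → (0.9579, 1.55939, 0.0152103)–(0.9579, 1.5652, 0)  len=0.0163
  (v0,v1,v7) [-+-] → (0.9579, 1.5652, 0)–(0.9579, 1.55939, -0.0152103)  len=0.0163
  (v1,v5,v9) [+-+] → (0.9579, 1.55939, 0.0152103)–(0.9579, 0.375314, 1.19929)  len=1.6745
  (v7,v1,v8) [-++] → (0.9579, 1.55939, -0.0152103)–(0.9579, 0.375314, -1.19929)  len=1.6745
  (v3,v9,v4) [++-] → (0.9579, -0.375314, 1.19929)–(0.9579, -1.55939, 0.0152103)  len=1.6745
  (v3,v4,v2) [+--] → (0.9579, -1.55939, 0.0152103)–(0.9579, -1.5652, 0)  len=0.0163
  (v3,v2,v6) [+--] → (0.9579, -1.5652, 0)–(0.9579, -1.55939, -0.0152103)  len=0.0163
  (v3,v6,v8) [+-+] → (0.9579, -1.55939, -0.0152103)–(0.9579, -0.375314, -1.19929)  len=1.6745
  (v4,v9,v5) [-+-] → (0.9579, -0.375314, 1.19929)–(0.9579, 0.375314, 1.19929)  len=0.7506
  (v8,v6,v7) [+--] → (0.9579, -0.375314, -1.19929)–(0.9579, 0.375314, -1.19929)  len=0.7506

Chained into 1 loop(s):
  loop 1: 10 segments, perimeter = 8.2645
Total perimeter = 8.265


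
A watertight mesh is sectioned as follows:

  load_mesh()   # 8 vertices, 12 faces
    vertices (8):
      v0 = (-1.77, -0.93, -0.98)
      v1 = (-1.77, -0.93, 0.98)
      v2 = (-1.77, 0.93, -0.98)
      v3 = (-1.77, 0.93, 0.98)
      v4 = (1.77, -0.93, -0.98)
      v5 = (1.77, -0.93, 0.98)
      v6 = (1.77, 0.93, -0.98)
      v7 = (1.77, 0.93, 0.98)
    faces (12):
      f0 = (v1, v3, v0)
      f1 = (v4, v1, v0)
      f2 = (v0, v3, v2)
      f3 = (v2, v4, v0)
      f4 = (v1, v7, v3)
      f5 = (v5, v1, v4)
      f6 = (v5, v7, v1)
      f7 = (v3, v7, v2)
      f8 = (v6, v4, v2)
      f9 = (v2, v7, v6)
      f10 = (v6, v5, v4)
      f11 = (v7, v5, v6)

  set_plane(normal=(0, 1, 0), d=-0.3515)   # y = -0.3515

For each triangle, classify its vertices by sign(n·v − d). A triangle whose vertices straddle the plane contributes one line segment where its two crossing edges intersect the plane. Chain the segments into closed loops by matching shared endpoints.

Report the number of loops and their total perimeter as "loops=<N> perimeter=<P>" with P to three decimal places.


Straddling triangles (8 of 12):
  (v1,v3,v0) [-+-] → (-1.77, -0.3515, 0.98)–(-1.77, -0.3515, -0.370398)  len=1.3504
  (v0,v3,v2) [-++] → (-1.77, -0.3515, -0.370398)–(-1.77, -0.3515, -0.98)  len=0.6096
  (v2,v4,v0) [+--] → (0.668984, -0.3515, -0.98)–(-1.77, -0.3515, -0.98)  len=2.4390
  (v1,v7,v3) [-++] → (-0.668984, -0.3515, 0.98)–(-1.77, -0.3515, 0.98)  len=1.1010
  (v5,v7,v1) [-+-] → (1.77, -0.3515, 0.98)–(-0.668984, -0.3515, 0.98)  len=2.4390
  (v6,v4,v2) [+-+] → (1.77, -0.3515, -0.98)–(0.668984, -0.3515, -0.98)  len=1.1010
  (v6,v5,v4) [+--] → (1.77, -0.3515, 0.370398)–(1.77, -0.3515, -0.98)  len=1.3504
  (v7,v5,v6) [+-+] → (1.77, -0.3515, 0.98)–(1.77, -0.3515, 0.370398)  len=0.6096

Chained into 1 loop(s):
  loop 1: 8 segments, perimeter = 11.0000
Total perimeter = 11.000

loops=1 perimeter=11.000


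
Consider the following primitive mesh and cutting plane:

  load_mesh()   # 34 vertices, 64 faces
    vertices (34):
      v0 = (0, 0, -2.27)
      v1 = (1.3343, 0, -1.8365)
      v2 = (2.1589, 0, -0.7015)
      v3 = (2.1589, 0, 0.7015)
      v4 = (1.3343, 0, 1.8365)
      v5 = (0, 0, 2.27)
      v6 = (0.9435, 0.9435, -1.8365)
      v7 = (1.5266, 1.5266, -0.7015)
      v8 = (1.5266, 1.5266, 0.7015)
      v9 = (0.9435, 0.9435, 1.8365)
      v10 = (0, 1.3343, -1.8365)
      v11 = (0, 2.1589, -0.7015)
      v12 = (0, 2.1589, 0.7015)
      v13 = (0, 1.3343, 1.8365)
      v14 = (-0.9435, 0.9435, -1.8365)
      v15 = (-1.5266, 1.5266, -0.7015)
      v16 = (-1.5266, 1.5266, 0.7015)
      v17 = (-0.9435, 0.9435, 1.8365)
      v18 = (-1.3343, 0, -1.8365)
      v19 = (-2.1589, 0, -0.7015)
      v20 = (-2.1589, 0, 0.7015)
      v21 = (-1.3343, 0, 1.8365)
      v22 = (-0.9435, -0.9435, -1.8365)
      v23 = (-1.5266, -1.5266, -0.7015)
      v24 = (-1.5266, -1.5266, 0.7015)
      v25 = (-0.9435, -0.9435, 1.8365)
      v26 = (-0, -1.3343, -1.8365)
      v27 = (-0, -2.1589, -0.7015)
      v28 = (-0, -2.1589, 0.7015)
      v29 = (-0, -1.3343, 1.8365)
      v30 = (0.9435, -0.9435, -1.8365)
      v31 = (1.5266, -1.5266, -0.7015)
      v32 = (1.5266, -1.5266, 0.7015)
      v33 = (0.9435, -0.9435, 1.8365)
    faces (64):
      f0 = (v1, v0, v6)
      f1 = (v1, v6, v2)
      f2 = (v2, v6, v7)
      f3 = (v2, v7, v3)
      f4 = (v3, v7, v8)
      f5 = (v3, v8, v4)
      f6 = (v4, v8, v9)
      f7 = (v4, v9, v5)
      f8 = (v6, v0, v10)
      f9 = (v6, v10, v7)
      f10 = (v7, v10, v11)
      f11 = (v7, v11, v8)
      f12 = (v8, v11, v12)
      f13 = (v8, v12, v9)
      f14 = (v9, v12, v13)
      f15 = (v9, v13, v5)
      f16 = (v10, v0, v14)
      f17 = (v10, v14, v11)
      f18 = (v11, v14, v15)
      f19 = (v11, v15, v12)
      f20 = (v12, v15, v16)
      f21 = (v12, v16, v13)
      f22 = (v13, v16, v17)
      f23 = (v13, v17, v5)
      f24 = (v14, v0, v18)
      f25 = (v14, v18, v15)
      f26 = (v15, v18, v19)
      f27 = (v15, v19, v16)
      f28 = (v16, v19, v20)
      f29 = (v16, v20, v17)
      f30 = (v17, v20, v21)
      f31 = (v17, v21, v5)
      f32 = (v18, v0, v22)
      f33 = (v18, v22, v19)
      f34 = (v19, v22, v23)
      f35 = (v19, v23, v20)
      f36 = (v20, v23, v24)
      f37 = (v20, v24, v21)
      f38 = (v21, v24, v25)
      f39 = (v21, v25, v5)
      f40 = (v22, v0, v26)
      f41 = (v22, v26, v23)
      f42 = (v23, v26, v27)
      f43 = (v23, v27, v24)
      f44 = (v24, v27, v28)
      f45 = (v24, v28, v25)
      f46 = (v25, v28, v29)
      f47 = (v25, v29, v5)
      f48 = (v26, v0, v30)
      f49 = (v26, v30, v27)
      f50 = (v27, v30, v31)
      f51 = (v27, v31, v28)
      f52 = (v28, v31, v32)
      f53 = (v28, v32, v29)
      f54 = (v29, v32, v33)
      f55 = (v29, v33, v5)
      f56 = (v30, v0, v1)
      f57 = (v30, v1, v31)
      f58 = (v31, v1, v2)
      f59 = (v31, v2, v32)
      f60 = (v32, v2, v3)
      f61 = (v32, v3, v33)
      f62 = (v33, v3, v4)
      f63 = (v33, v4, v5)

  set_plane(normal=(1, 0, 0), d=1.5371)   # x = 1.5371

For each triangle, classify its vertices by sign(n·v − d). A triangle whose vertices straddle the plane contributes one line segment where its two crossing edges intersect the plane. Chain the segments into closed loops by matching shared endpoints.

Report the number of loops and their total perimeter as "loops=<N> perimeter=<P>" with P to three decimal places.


loops=1 perimeter=9.718

Straddling triangles (10 of 64):
  (v1,v6,v2) [--+] → (1.5371, 0.482696, -1.28217)–(1.5371, 0, -1.55736)  len=0.5556
  (v2,v6,v7) [+--] → (1.5371, 0.482696, -1.28217)–(1.5371, 1.50125, -0.7015)  len=1.1724
  (v2,v7,v3) [+-+] → (1.5371, 1.50125, -0.7015)–(1.5371, 1.50125, -0.678202)  len=0.0233
  (v3,v7,v8) [+--] → (1.5371, 1.50125, -0.678202)–(1.5371, 1.50125, 0.7015)  len=1.3797
  (v3,v8,v4) [+--] → (1.5371, 1.50125, 0.7015)–(1.5371, 0, 1.55736)  len=1.7281
  (v31,v1,v2) [--+] → (1.5371, 0, -1.55736)–(1.5371, -1.50125, -0.7015)  len=1.7281
  (v31,v2,v32) [-+-] → (1.5371, -1.50125, -0.7015)–(1.5371, -1.50125, 0.678202)  len=1.3797
  (v32,v2,v3) [-++] → (1.5371, -1.50125, 0.678202)–(1.5371, -1.50125, 0.7015)  len=0.0233
  (v32,v3,v33) [-+-] → (1.5371, -1.50125, 0.7015)–(1.5371, -0.482696, 1.28217)  len=1.1724
  (v33,v3,v4) [-+-] → (1.5371, -0.482696, 1.28217)–(1.5371, 0, 1.55736)  len=0.5556

Chained into 1 loop(s):
  loop 1: 10 segments, perimeter = 9.7183
Total perimeter = 9.718


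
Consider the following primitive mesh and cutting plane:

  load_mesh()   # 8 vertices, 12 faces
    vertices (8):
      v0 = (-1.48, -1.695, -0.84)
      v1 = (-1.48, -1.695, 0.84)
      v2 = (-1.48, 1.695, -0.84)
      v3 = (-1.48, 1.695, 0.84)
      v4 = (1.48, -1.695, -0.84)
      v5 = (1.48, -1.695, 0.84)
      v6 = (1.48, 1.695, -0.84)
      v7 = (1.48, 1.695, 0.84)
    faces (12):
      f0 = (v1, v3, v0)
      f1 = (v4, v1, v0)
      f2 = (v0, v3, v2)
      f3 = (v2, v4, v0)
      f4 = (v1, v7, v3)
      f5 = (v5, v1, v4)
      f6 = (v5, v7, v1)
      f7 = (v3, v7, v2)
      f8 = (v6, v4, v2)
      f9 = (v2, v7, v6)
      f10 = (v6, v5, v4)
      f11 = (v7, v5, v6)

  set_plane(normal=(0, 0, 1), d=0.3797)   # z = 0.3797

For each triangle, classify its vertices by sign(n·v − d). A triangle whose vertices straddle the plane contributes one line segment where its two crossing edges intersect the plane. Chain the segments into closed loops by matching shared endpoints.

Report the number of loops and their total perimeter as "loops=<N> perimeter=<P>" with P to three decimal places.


loops=1 perimeter=12.700

Straddling triangles (8 of 12):
  (v1,v3,v0) [++-] → (-1.48, 0.76618, 0.3797)–(-1.48, -1.695, 0.3797)  len=2.4612
  (v4,v1,v0) [-+-] → (-0.668995, -1.695, 0.3797)–(-1.48, -1.695, 0.3797)  len=0.8110
  (v0,v3,v2) [-+-] → (-1.48, 0.76618, 0.3797)–(-1.48, 1.695, 0.3797)  len=0.9288
  (v5,v1,v4) [++-] → (-0.668995, -1.695, 0.3797)–(1.48, -1.695, 0.3797)  len=2.1490
  (v3,v7,v2) [++-] → (0.668995, 1.695, 0.3797)–(-1.48, 1.695, 0.3797)  len=2.1490
  (v2,v7,v6) [-+-] → (0.668995, 1.695, 0.3797)–(1.48, 1.695, 0.3797)  len=0.8110
  (v6,v5,v4) [-+-] → (1.48, -0.76618, 0.3797)–(1.48, -1.695, 0.3797)  len=0.9288
  (v7,v5,v6) [++-] → (1.48, -0.76618, 0.3797)–(1.48, 1.695, 0.3797)  len=2.4612

Chained into 1 loop(s):
  loop 1: 8 segments, perimeter = 12.7000
Total perimeter = 12.700


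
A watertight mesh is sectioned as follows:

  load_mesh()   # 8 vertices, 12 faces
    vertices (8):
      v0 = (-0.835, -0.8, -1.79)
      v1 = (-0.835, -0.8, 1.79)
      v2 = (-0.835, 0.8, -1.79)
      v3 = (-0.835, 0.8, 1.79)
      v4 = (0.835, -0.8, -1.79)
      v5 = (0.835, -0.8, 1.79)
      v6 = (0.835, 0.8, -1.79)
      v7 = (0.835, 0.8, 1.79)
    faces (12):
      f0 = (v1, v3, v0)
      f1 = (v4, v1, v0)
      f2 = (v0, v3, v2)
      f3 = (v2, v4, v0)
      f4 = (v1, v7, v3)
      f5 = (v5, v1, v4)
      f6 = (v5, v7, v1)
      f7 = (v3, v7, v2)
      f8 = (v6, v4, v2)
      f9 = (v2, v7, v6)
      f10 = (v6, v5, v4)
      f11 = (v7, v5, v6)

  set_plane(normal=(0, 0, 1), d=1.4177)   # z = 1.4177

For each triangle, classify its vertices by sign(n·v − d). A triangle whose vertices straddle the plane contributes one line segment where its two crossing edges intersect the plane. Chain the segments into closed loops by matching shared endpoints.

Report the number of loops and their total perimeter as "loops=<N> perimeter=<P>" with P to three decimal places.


Straddling triangles (8 of 12):
  (v1,v3,v0) [++-] → (-0.835, 0.633609, 1.4177)–(-0.835, -0.8, 1.4177)  len=1.4336
  (v4,v1,v0) [-+-] → (-0.661329, -0.8, 1.4177)–(-0.835, -0.8, 1.4177)  len=0.1737
  (v0,v3,v2) [-+-] → (-0.835, 0.633609, 1.4177)–(-0.835, 0.8, 1.4177)  len=0.1664
  (v5,v1,v4) [++-] → (-0.661329, -0.8, 1.4177)–(0.835, -0.8, 1.4177)  len=1.4963
  (v3,v7,v2) [++-] → (0.661329, 0.8, 1.4177)–(-0.835, 0.8, 1.4177)  len=1.4963
  (v2,v7,v6) [-+-] → (0.661329, 0.8, 1.4177)–(0.835, 0.8, 1.4177)  len=0.1737
  (v6,v5,v4) [-+-] → (0.835, -0.633609, 1.4177)–(0.835, -0.8, 1.4177)  len=0.1664
  (v7,v5,v6) [++-] → (0.835, -0.633609, 1.4177)–(0.835, 0.8, 1.4177)  len=1.4336

Chained into 1 loop(s):
  loop 1: 8 segments, perimeter = 6.5400
Total perimeter = 6.540

loops=1 perimeter=6.540


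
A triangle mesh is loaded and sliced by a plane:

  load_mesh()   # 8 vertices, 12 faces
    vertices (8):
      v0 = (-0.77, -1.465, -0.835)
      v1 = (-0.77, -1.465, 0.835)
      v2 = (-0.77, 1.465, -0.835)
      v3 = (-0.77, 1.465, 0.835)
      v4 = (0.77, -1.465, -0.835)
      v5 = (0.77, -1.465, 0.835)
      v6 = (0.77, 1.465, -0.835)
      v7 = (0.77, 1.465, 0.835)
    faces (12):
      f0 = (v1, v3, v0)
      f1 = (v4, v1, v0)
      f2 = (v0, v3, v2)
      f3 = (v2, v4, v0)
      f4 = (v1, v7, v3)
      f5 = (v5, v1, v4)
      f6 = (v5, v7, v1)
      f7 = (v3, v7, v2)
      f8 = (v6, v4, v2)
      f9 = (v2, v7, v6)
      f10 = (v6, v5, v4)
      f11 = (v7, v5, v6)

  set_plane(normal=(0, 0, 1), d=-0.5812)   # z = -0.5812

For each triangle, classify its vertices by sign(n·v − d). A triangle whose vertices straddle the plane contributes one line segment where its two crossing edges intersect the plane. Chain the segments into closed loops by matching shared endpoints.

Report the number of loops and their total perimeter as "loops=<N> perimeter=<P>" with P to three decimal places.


loops=1 perimeter=8.940

Straddling triangles (8 of 12):
  (v1,v3,v0) [++-] → (-0.77, -1.01971, -0.5812)–(-0.77, -1.465, -0.5812)  len=0.4453
  (v4,v1,v0) [-+-] → (0.535957, -1.465, -0.5812)–(-0.77, -1.465, -0.5812)  len=1.3060
  (v0,v3,v2) [-+-] → (-0.77, -1.01971, -0.5812)–(-0.77, 1.465, -0.5812)  len=2.4847
  (v5,v1,v4) [++-] → (0.535957, -1.465, -0.5812)–(0.77, -1.465, -0.5812)  len=0.2340
  (v3,v7,v2) [++-] → (-0.535957, 1.465, -0.5812)–(-0.77, 1.465, -0.5812)  len=0.2340
  (v2,v7,v6) [-+-] → (-0.535957, 1.465, -0.5812)–(0.77, 1.465, -0.5812)  len=1.3060
  (v6,v5,v4) [-+-] → (0.77, 1.01971, -0.5812)–(0.77, -1.465, -0.5812)  len=2.4847
  (v7,v5,v6) [++-] → (0.77, 1.01971, -0.5812)–(0.77, 1.465, -0.5812)  len=0.4453

Chained into 1 loop(s):
  loop 1: 8 segments, perimeter = 8.9400
Total perimeter = 8.940


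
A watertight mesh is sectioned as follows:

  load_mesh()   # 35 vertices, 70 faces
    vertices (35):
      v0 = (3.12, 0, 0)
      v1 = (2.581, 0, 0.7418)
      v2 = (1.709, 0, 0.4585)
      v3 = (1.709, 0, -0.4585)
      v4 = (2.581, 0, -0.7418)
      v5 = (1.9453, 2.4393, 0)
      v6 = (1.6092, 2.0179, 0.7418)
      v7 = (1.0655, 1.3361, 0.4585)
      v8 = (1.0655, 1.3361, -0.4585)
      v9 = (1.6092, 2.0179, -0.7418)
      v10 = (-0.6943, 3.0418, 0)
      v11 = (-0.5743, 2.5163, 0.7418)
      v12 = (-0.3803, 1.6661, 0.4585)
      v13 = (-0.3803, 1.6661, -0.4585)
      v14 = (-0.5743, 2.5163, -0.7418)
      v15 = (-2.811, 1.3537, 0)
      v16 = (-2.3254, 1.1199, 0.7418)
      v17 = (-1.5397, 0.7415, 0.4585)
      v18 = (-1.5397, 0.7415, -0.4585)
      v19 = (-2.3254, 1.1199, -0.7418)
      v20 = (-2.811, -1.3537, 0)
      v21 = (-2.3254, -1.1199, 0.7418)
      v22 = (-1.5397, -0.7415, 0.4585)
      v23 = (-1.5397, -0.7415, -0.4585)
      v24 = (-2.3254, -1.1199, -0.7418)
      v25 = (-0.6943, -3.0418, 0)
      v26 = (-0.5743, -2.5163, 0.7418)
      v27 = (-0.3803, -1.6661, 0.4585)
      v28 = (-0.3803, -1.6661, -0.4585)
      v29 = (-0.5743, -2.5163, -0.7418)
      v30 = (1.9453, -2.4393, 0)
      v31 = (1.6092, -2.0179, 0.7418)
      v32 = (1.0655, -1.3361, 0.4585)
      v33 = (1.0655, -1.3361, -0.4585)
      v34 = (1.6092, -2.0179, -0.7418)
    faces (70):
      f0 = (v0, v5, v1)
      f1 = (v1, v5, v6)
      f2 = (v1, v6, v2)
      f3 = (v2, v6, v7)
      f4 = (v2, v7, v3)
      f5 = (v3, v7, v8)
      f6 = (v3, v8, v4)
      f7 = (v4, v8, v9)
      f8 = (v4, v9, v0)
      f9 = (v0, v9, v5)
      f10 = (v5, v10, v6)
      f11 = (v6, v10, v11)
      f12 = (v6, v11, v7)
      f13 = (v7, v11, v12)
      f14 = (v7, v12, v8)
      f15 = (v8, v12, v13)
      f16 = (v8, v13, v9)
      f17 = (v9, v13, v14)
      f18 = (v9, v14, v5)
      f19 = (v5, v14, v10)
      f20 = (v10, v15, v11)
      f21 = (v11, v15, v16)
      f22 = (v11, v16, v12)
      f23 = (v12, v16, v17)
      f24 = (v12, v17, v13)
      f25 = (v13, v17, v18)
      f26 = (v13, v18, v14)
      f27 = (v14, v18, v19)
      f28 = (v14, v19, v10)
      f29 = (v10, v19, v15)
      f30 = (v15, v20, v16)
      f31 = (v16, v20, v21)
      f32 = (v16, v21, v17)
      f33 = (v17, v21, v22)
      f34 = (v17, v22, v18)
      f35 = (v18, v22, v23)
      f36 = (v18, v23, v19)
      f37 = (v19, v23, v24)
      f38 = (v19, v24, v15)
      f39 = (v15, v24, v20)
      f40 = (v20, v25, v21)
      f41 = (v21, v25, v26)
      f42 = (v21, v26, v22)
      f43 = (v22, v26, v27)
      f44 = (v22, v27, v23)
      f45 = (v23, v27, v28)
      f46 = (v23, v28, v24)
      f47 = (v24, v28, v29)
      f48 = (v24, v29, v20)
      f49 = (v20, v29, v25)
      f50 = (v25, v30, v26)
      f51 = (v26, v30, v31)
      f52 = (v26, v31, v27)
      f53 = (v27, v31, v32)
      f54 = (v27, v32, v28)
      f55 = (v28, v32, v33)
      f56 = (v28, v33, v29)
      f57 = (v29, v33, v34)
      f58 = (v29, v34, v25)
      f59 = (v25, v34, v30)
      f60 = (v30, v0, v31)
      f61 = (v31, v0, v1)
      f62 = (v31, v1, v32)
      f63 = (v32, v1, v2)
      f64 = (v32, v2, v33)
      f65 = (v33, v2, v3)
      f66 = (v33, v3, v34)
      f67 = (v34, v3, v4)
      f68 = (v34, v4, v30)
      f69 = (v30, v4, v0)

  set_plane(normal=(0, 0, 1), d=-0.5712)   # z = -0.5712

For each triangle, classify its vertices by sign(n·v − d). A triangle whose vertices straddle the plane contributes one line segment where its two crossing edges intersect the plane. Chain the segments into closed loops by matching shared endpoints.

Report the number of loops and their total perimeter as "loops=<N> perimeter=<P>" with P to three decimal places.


Straddling triangles (28 of 70):
  (v3,v8,v4) [++-] → (1.66838, 0.804584, -0.5712)–(2.05589, 0, -0.5712)  len=0.8930
  (v4,v8,v9) [-+-] → (1.66838, 0.804584, -0.5712)–(1.28179, 1.60733, -0.5712)  len=0.8910
  (v4,v9,v0) [--+] → (1.95666, 1.55382, -0.5712)–(2.70496, 0, -0.5712)  len=1.7246
  (v0,v9,v5) [+-+] → (1.95666, 1.55382, -0.5712)–(1.6865, 2.11481, -0.5712)  len=0.6227
  (v8,v13,v9) [++-] → (0.411146, 1.80605, -0.5712)–(1.28179, 1.60733, -0.5712)  len=0.8930
  (v9,v13,v14) [-+-] → (0.411146, 1.80605, -0.5712)–(-0.457475, 2.00432, -0.5712)  len=0.8910
  (v9,v14,v5) [--+] → (0.00516045, 2.49859, -0.5712)–(1.6865, 2.11481, -0.5712)  len=1.7246
  (v5,v14,v10) [+-+] → (0.00516045, 2.49859, -0.5712)–(-0.601898, 2.63716, -0.5712)  len=0.6227
  (v13,v18,v14) [++-] → (-1.15565, 1.44754, -0.5712)–(-0.457475, 2.00432, -0.5712)  len=0.8930
  (v14,v18,v19) [-+-] → (-1.15565, 1.44754, -0.5712)–(-1.85226, 0.892032, -0.5712)  len=0.8910
  (v14,v19,v10) [--+] → (-1.95028, 1.5619, -0.5712)–(-0.601898, 2.63716, -0.5712)  len=1.7246
  (v10,v19,v15) [+-+] → (-1.95028, 1.5619, -0.5712)–(-2.43708, 1.17367, -0.5712)  len=0.6227
  (v18,v23,v19) [++-] → (-1.85226, -0.00101366, -0.5712)–(-1.85226, 0.892032, -0.5712)  len=0.8930
  (v19,v23,v24) [-+-] → (-1.85226, -0.00101366, -0.5712)–(-1.85226, -0.892032, -0.5712)  len=0.8910
  (v19,v24,v15) [--+] → (-2.43708, -0.551019, -0.5712)–(-2.43708, 1.17367, -0.5712)  len=1.7247
  (v15,v24,v20) [+-+] → (-2.43708, -0.551019, -0.5712)–(-2.43708, -1.17367, -0.5712)  len=0.6227
  (v23,v28,v24) [++-] → (-1.15408, -1.44882, -0.5712)–(-1.85226, -0.892032, -0.5712)  len=0.8930
  (v24,v28,v29) [-+-] → (-1.15408, -1.44882, -0.5712)–(-0.457475, -2.00432, -0.5712)  len=0.8910
  (v24,v29,v20) [--+] → (-1.0887, -2.24892, -0.5712)–(-2.43708, -1.17367, -0.5712)  len=1.7246
  (v20,v29,v25) [+-+] → (-1.0887, -2.24892, -0.5712)–(-0.601898, -2.63716, -0.5712)  len=0.6227
  (v28,v33,v29) [++-] → (0.413169, -1.8056, -0.5712)–(-0.457475, -2.00432, -0.5712)  len=0.8930
  (v29,v33,v34) [-+-] → (0.413169, -1.8056, -0.5712)–(1.28179, -1.60733, -0.5712)  len=0.8910
  (v29,v34,v25) [--+] → (1.07944, -2.25338, -0.5712)–(-0.601898, -2.63716, -0.5712)  len=1.7246
  (v25,v34,v30) [+-+] → (1.07944, -2.25338, -0.5712)–(1.6865, -2.11481, -0.5712)  len=0.6227
  (v33,v3,v34) [++-] → (1.6693, -0.802744, -0.5712)–(1.28179, -1.60733, -0.5712)  len=0.8930
  (v34,v3,v4) [-+-] → (1.6693, -0.802744, -0.5712)–(2.05589, 0, -0.5712)  len=0.8910
  (v34,v4,v30) [--+] → (2.4348, -0.560993, -0.5712)–(1.6865, -2.11481, -0.5712)  len=1.7246
  (v30,v4,v0) [+-+] → (2.4348, -0.560993, -0.5712)–(2.70496, 0, -0.5712)  len=0.6227

Chained into 2 loop(s):
  loop 1: 14 segments, perimeter = 12.4881
  loop 2: 14 segments, perimeter = 16.4309
Total perimeter = 28.919

loops=2 perimeter=28.919


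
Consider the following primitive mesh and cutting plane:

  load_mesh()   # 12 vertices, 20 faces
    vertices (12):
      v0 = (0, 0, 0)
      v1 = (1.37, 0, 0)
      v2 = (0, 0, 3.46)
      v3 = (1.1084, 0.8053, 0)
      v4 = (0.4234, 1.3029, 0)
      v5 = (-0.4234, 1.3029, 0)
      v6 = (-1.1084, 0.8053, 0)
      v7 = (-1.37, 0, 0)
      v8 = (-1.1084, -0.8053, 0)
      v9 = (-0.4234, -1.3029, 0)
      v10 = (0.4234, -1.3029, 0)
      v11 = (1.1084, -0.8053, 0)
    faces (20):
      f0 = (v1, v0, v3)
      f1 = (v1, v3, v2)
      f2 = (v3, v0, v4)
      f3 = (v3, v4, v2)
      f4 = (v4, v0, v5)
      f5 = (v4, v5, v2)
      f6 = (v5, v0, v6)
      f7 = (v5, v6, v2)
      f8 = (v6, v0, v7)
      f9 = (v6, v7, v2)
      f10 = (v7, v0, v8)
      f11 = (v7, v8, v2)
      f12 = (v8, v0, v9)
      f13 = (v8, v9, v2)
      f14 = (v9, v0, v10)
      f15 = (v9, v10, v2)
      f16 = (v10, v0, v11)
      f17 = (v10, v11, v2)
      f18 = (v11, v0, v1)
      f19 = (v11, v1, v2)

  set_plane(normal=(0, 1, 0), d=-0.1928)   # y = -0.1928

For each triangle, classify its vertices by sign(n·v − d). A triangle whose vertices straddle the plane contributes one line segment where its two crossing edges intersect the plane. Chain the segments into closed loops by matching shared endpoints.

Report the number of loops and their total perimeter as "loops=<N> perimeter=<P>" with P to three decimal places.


loops=1 perimeter=9.152

Straddling triangles (10 of 20):
  (v7,v0,v8) [++-] → (-0.265366, -0.1928, 0)–(-1.30737, -0.1928, 0)  len=1.0420
  (v7,v8,v2) [+-+] → (-1.30737, -0.1928, 0)–(-0.265366, -0.1928, 2.63163)  len=2.8304
  (v8,v0,v9) [-+-] → (-0.265366, -0.1928, 0)–(-0.0626537, -0.1928, 0)  len=0.2027
  (v8,v9,v2) [--+] → (-0.0626537, -0.1928, 2.948)–(-0.265366, -0.1928, 2.63163)  len=0.3757
  (v9,v0,v10) [-+-] → (-0.0626537, -0.1928, 0)–(0.0626537, -0.1928, 0)  len=0.1253
  (v9,v10,v2) [--+] → (0.0626537, -0.1928, 2.948)–(-0.0626537, -0.1928, 2.948)  len=0.1253
  (v10,v0,v11) [-+-] → (0.0626537, -0.1928, 0)–(0.265366, -0.1928, 0)  len=0.2027
  (v10,v11,v2) [--+] → (0.265366, -0.1928, 2.63163)–(0.0626537, -0.1928, 2.948)  len=0.3757
  (v11,v0,v1) [-++] → (0.265366, -0.1928, 0)–(1.30737, -0.1928, 0)  len=1.0420
  (v11,v1,v2) [-++] → (1.30737, -0.1928, 0)–(0.265366, -0.1928, 2.63163)  len=2.8304

Chained into 1 loop(s):
  loop 1: 10 segments, perimeter = 9.1524
Total perimeter = 9.152
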